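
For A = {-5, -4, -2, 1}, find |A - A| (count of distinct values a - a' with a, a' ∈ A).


A - A = {a - a' : a, a' ∈ A}; |A| = 4.
Bounds: 2|A|-1 ≤ |A - A| ≤ |A|² - |A| + 1, i.e. 7 ≤ |A - A| ≤ 13.
Note: 0 ∈ A - A always (from a - a). The set is symmetric: if d ∈ A - A then -d ∈ A - A.
Enumerate nonzero differences d = a - a' with a > a' (then include -d):
Positive differences: {1, 2, 3, 5, 6}
Full difference set: {0} ∪ (positive diffs) ∪ (negative diffs).
|A - A| = 1 + 2·5 = 11 (matches direct enumeration: 11).

|A - A| = 11


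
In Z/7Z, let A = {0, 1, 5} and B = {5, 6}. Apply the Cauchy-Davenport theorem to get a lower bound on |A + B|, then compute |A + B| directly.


Cauchy-Davenport: |A + B| ≥ min(p, |A| + |B| - 1) for A, B nonempty in Z/pZ.
|A| = 3, |B| = 2, p = 7.
CD lower bound = min(7, 3 + 2 - 1) = min(7, 4) = 4.
Compute A + B mod 7 directly:
a = 0: 0+5=5, 0+6=6
a = 1: 1+5=6, 1+6=0
a = 5: 5+5=3, 5+6=4
A + B = {0, 3, 4, 5, 6}, so |A + B| = 5.
Verify: 5 ≥ 4? Yes ✓.

CD lower bound = 4, actual |A + B| = 5.


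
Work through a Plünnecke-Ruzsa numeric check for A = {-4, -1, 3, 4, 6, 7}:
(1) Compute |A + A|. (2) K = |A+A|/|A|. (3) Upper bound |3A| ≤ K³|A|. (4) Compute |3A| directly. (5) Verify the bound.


|A| = 6.
Step 1: Compute A + A by enumerating all 36 pairs.
A + A = {-8, -5, -2, -1, 0, 2, 3, 5, 6, 7, 8, 9, 10, 11, 12, 13, 14}, so |A + A| = 17.
Step 2: Doubling constant K = |A + A|/|A| = 17/6 = 17/6 ≈ 2.8333.
Step 3: Plünnecke-Ruzsa gives |3A| ≤ K³·|A| = (2.8333)³ · 6 ≈ 136.4722.
Step 4: Compute 3A = A + A + A directly by enumerating all triples (a,b,c) ∈ A³; |3A| = 29.
Step 5: Check 29 ≤ 136.4722? Yes ✓.

K = 17/6, Plünnecke-Ruzsa bound K³|A| ≈ 136.4722, |3A| = 29, inequality holds.


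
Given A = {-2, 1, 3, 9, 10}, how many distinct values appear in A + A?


A + A = {a + a' : a, a' ∈ A}; |A| = 5.
General bounds: 2|A| - 1 ≤ |A + A| ≤ |A|(|A|+1)/2, i.e. 9 ≤ |A + A| ≤ 15.
Lower bound 2|A|-1 is attained iff A is an arithmetic progression.
Enumerate sums a + a' for a ≤ a' (symmetric, so this suffices):
a = -2: -2+-2=-4, -2+1=-1, -2+3=1, -2+9=7, -2+10=8
a = 1: 1+1=2, 1+3=4, 1+9=10, 1+10=11
a = 3: 3+3=6, 3+9=12, 3+10=13
a = 9: 9+9=18, 9+10=19
a = 10: 10+10=20
Distinct sums: {-4, -1, 1, 2, 4, 6, 7, 8, 10, 11, 12, 13, 18, 19, 20}
|A + A| = 15

|A + A| = 15


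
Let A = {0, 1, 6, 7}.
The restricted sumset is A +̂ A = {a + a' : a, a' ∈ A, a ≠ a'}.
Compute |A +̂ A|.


Restricted sumset: A +̂ A = {a + a' : a ∈ A, a' ∈ A, a ≠ a'}.
Equivalently, take A + A and drop any sum 2a that is achievable ONLY as a + a for a ∈ A (i.e. sums representable only with equal summands).
Enumerate pairs (a, a') with a < a' (symmetric, so each unordered pair gives one sum; this covers all a ≠ a'):
  0 + 1 = 1
  0 + 6 = 6
  0 + 7 = 7
  1 + 6 = 7
  1 + 7 = 8
  6 + 7 = 13
Collected distinct sums: {1, 6, 7, 8, 13}
|A +̂ A| = 5
(Reference bound: |A +̂ A| ≥ 2|A| - 3 for |A| ≥ 2, with |A| = 4 giving ≥ 5.)

|A +̂ A| = 5


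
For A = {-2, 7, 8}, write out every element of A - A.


A - A = {a - a' : a, a' ∈ A}.
Compute a - a' for each ordered pair (a, a'):
a = -2: -2--2=0, -2-7=-9, -2-8=-10
a = 7: 7--2=9, 7-7=0, 7-8=-1
a = 8: 8--2=10, 8-7=1, 8-8=0
Collecting distinct values (and noting 0 appears from a-a):
A - A = {-10, -9, -1, 0, 1, 9, 10}
|A - A| = 7

A - A = {-10, -9, -1, 0, 1, 9, 10}


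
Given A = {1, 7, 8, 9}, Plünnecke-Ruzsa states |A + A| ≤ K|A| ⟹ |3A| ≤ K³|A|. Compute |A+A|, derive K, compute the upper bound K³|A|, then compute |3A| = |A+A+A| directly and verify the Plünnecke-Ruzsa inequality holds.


|A| = 4.
Step 1: Compute A + A by enumerating all 16 pairs.
A + A = {2, 8, 9, 10, 14, 15, 16, 17, 18}, so |A + A| = 9.
Step 2: Doubling constant K = |A + A|/|A| = 9/4 = 9/4 ≈ 2.2500.
Step 3: Plünnecke-Ruzsa gives |3A| ≤ K³·|A| = (2.2500)³ · 4 ≈ 45.5625.
Step 4: Compute 3A = A + A + A directly by enumerating all triples (a,b,c) ∈ A³; |3A| = 16.
Step 5: Check 16 ≤ 45.5625? Yes ✓.

K = 9/4, Plünnecke-Ruzsa bound K³|A| ≈ 45.5625, |3A| = 16, inequality holds.


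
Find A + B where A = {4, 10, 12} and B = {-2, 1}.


A + B = {a + b : a ∈ A, b ∈ B}.
Enumerate all |A|·|B| = 3·2 = 6 pairs (a, b) and collect distinct sums.
a = 4: 4+-2=2, 4+1=5
a = 10: 10+-2=8, 10+1=11
a = 12: 12+-2=10, 12+1=13
Collecting distinct sums: A + B = {2, 5, 8, 10, 11, 13}
|A + B| = 6

A + B = {2, 5, 8, 10, 11, 13}


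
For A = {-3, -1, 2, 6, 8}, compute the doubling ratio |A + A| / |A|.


|A| = 5.
Compute A + A by enumerating all 25 pairs.
A + A = {-6, -4, -2, -1, 1, 3, 4, 5, 7, 8, 10, 12, 14, 16}, so |A + A| = 14.
K = |A + A| / |A| = 14/5 (already in lowest terms) ≈ 2.8000.
Reference: AP of size 5 gives K = 9/5 ≈ 1.8000; a fully generic set of size 5 gives K ≈ 3.0000.

|A| = 5, |A + A| = 14, K = 14/5.


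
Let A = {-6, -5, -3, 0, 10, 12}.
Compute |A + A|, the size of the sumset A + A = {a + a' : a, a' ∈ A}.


A + A = {a + a' : a, a' ∈ A}; |A| = 6.
General bounds: 2|A| - 1 ≤ |A + A| ≤ |A|(|A|+1)/2, i.e. 11 ≤ |A + A| ≤ 21.
Lower bound 2|A|-1 is attained iff A is an arithmetic progression.
Enumerate sums a + a' for a ≤ a' (symmetric, so this suffices):
a = -6: -6+-6=-12, -6+-5=-11, -6+-3=-9, -6+0=-6, -6+10=4, -6+12=6
a = -5: -5+-5=-10, -5+-3=-8, -5+0=-5, -5+10=5, -5+12=7
a = -3: -3+-3=-6, -3+0=-3, -3+10=7, -3+12=9
a = 0: 0+0=0, 0+10=10, 0+12=12
a = 10: 10+10=20, 10+12=22
a = 12: 12+12=24
Distinct sums: {-12, -11, -10, -9, -8, -6, -5, -3, 0, 4, 5, 6, 7, 9, 10, 12, 20, 22, 24}
|A + A| = 19

|A + A| = 19


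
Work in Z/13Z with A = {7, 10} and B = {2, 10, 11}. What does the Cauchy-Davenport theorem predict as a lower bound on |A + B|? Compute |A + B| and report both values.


Cauchy-Davenport: |A + B| ≥ min(p, |A| + |B| - 1) for A, B nonempty in Z/pZ.
|A| = 2, |B| = 3, p = 13.
CD lower bound = min(13, 2 + 3 - 1) = min(13, 4) = 4.
Compute A + B mod 13 directly:
a = 7: 7+2=9, 7+10=4, 7+11=5
a = 10: 10+2=12, 10+10=7, 10+11=8
A + B = {4, 5, 7, 8, 9, 12}, so |A + B| = 6.
Verify: 6 ≥ 4? Yes ✓.

CD lower bound = 4, actual |A + B| = 6.


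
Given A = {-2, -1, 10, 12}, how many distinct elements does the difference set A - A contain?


A - A = {a - a' : a, a' ∈ A}; |A| = 4.
Bounds: 2|A|-1 ≤ |A - A| ≤ |A|² - |A| + 1, i.e. 7 ≤ |A - A| ≤ 13.
Note: 0 ∈ A - A always (from a - a). The set is symmetric: if d ∈ A - A then -d ∈ A - A.
Enumerate nonzero differences d = a - a' with a > a' (then include -d):
Positive differences: {1, 2, 11, 12, 13, 14}
Full difference set: {0} ∪ (positive diffs) ∪ (negative diffs).
|A - A| = 1 + 2·6 = 13 (matches direct enumeration: 13).

|A - A| = 13


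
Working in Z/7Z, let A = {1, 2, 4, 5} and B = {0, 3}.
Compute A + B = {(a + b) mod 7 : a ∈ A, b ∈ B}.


Work in Z/7Z: reduce every sum a + b modulo 7.
Enumerate all 8 pairs:
a = 1: 1+0=1, 1+3=4
a = 2: 2+0=2, 2+3=5
a = 4: 4+0=4, 4+3=0
a = 5: 5+0=5, 5+3=1
Distinct residues collected: {0, 1, 2, 4, 5}
|A + B| = 5 (out of 7 total residues).

A + B = {0, 1, 2, 4, 5}


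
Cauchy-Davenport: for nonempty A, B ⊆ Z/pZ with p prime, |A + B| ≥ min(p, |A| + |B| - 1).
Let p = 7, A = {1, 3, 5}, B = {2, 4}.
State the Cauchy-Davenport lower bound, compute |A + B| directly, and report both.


Cauchy-Davenport: |A + B| ≥ min(p, |A| + |B| - 1) for A, B nonempty in Z/pZ.
|A| = 3, |B| = 2, p = 7.
CD lower bound = min(7, 3 + 2 - 1) = min(7, 4) = 4.
Compute A + B mod 7 directly:
a = 1: 1+2=3, 1+4=5
a = 3: 3+2=5, 3+4=0
a = 5: 5+2=0, 5+4=2
A + B = {0, 2, 3, 5}, so |A + B| = 4.
Verify: 4 ≥ 4? Yes ✓.

CD lower bound = 4, actual |A + B| = 4.


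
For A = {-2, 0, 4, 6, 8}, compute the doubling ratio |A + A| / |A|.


|A| = 5.
Compute A + A by enumerating all 25 pairs.
A + A = {-4, -2, 0, 2, 4, 6, 8, 10, 12, 14, 16}, so |A + A| = 11.
K = |A + A| / |A| = 11/5 (already in lowest terms) ≈ 2.2000.
Reference: AP of size 5 gives K = 9/5 ≈ 1.8000; a fully generic set of size 5 gives K ≈ 3.0000.

|A| = 5, |A + A| = 11, K = 11/5.


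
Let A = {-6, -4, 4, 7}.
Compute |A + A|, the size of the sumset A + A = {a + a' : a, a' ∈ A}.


A + A = {a + a' : a, a' ∈ A}; |A| = 4.
General bounds: 2|A| - 1 ≤ |A + A| ≤ |A|(|A|+1)/2, i.e. 7 ≤ |A + A| ≤ 10.
Lower bound 2|A|-1 is attained iff A is an arithmetic progression.
Enumerate sums a + a' for a ≤ a' (symmetric, so this suffices):
a = -6: -6+-6=-12, -6+-4=-10, -6+4=-2, -6+7=1
a = -4: -4+-4=-8, -4+4=0, -4+7=3
a = 4: 4+4=8, 4+7=11
a = 7: 7+7=14
Distinct sums: {-12, -10, -8, -2, 0, 1, 3, 8, 11, 14}
|A + A| = 10

|A + A| = 10


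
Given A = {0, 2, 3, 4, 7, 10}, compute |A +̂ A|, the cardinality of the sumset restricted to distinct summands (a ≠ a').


Restricted sumset: A +̂ A = {a + a' : a ∈ A, a' ∈ A, a ≠ a'}.
Equivalently, take A + A and drop any sum 2a that is achievable ONLY as a + a for a ∈ A (i.e. sums representable only with equal summands).
Enumerate pairs (a, a') with a < a' (symmetric, so each unordered pair gives one sum; this covers all a ≠ a'):
  0 + 2 = 2
  0 + 3 = 3
  0 + 4 = 4
  0 + 7 = 7
  0 + 10 = 10
  2 + 3 = 5
  2 + 4 = 6
  2 + 7 = 9
  2 + 10 = 12
  3 + 4 = 7
  3 + 7 = 10
  3 + 10 = 13
  4 + 7 = 11
  4 + 10 = 14
  7 + 10 = 17
Collected distinct sums: {2, 3, 4, 5, 6, 7, 9, 10, 11, 12, 13, 14, 17}
|A +̂ A| = 13
(Reference bound: |A +̂ A| ≥ 2|A| - 3 for |A| ≥ 2, with |A| = 6 giving ≥ 9.)

|A +̂ A| = 13


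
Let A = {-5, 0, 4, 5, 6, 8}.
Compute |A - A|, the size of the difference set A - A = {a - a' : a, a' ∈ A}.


A - A = {a - a' : a, a' ∈ A}; |A| = 6.
Bounds: 2|A|-1 ≤ |A - A| ≤ |A|² - |A| + 1, i.e. 11 ≤ |A - A| ≤ 31.
Note: 0 ∈ A - A always (from a - a). The set is symmetric: if d ∈ A - A then -d ∈ A - A.
Enumerate nonzero differences d = a - a' with a > a' (then include -d):
Positive differences: {1, 2, 3, 4, 5, 6, 8, 9, 10, 11, 13}
Full difference set: {0} ∪ (positive diffs) ∪ (negative diffs).
|A - A| = 1 + 2·11 = 23 (matches direct enumeration: 23).

|A - A| = 23


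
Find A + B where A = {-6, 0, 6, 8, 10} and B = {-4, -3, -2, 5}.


A + B = {a + b : a ∈ A, b ∈ B}.
Enumerate all |A|·|B| = 5·4 = 20 pairs (a, b) and collect distinct sums.
a = -6: -6+-4=-10, -6+-3=-9, -6+-2=-8, -6+5=-1
a = 0: 0+-4=-4, 0+-3=-3, 0+-2=-2, 0+5=5
a = 6: 6+-4=2, 6+-3=3, 6+-2=4, 6+5=11
a = 8: 8+-4=4, 8+-3=5, 8+-2=6, 8+5=13
a = 10: 10+-4=6, 10+-3=7, 10+-2=8, 10+5=15
Collecting distinct sums: A + B = {-10, -9, -8, -4, -3, -2, -1, 2, 3, 4, 5, 6, 7, 8, 11, 13, 15}
|A + B| = 17

A + B = {-10, -9, -8, -4, -3, -2, -1, 2, 3, 4, 5, 6, 7, 8, 11, 13, 15}


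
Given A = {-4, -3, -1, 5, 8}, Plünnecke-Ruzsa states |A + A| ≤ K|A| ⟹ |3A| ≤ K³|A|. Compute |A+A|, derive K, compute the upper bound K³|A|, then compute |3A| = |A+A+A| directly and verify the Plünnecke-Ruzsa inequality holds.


|A| = 5.
Step 1: Compute A + A by enumerating all 25 pairs.
A + A = {-8, -7, -6, -5, -4, -2, 1, 2, 4, 5, 7, 10, 13, 16}, so |A + A| = 14.
Step 2: Doubling constant K = |A + A|/|A| = 14/5 = 14/5 ≈ 2.8000.
Step 3: Plünnecke-Ruzsa gives |3A| ≤ K³·|A| = (2.8000)³ · 5 ≈ 109.7600.
Step 4: Compute 3A = A + A + A directly by enumerating all triples (a,b,c) ∈ A³; |3A| = 26.
Step 5: Check 26 ≤ 109.7600? Yes ✓.

K = 14/5, Plünnecke-Ruzsa bound K³|A| ≈ 109.7600, |3A| = 26, inequality holds.


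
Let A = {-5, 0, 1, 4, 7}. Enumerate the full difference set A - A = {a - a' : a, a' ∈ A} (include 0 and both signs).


A - A = {a - a' : a, a' ∈ A}.
Compute a - a' for each ordered pair (a, a'):
a = -5: -5--5=0, -5-0=-5, -5-1=-6, -5-4=-9, -5-7=-12
a = 0: 0--5=5, 0-0=0, 0-1=-1, 0-4=-4, 0-7=-7
a = 1: 1--5=6, 1-0=1, 1-1=0, 1-4=-3, 1-7=-6
a = 4: 4--5=9, 4-0=4, 4-1=3, 4-4=0, 4-7=-3
a = 7: 7--5=12, 7-0=7, 7-1=6, 7-4=3, 7-7=0
Collecting distinct values (and noting 0 appears from a-a):
A - A = {-12, -9, -7, -6, -5, -4, -3, -1, 0, 1, 3, 4, 5, 6, 7, 9, 12}
|A - A| = 17

A - A = {-12, -9, -7, -6, -5, -4, -3, -1, 0, 1, 3, 4, 5, 6, 7, 9, 12}


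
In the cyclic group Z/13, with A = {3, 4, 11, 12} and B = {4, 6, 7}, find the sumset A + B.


Work in Z/13Z: reduce every sum a + b modulo 13.
Enumerate all 12 pairs:
a = 3: 3+4=7, 3+6=9, 3+7=10
a = 4: 4+4=8, 4+6=10, 4+7=11
a = 11: 11+4=2, 11+6=4, 11+7=5
a = 12: 12+4=3, 12+6=5, 12+7=6
Distinct residues collected: {2, 3, 4, 5, 6, 7, 8, 9, 10, 11}
|A + B| = 10 (out of 13 total residues).

A + B = {2, 3, 4, 5, 6, 7, 8, 9, 10, 11}


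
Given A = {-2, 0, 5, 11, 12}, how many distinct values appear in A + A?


A + A = {a + a' : a, a' ∈ A}; |A| = 5.
General bounds: 2|A| - 1 ≤ |A + A| ≤ |A|(|A|+1)/2, i.e. 9 ≤ |A + A| ≤ 15.
Lower bound 2|A|-1 is attained iff A is an arithmetic progression.
Enumerate sums a + a' for a ≤ a' (symmetric, so this suffices):
a = -2: -2+-2=-4, -2+0=-2, -2+5=3, -2+11=9, -2+12=10
a = 0: 0+0=0, 0+5=5, 0+11=11, 0+12=12
a = 5: 5+5=10, 5+11=16, 5+12=17
a = 11: 11+11=22, 11+12=23
a = 12: 12+12=24
Distinct sums: {-4, -2, 0, 3, 5, 9, 10, 11, 12, 16, 17, 22, 23, 24}
|A + A| = 14

|A + A| = 14


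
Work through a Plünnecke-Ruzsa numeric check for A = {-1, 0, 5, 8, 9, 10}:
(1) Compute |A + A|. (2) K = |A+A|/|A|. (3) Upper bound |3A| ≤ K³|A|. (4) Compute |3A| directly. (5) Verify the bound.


|A| = 6.
Step 1: Compute A + A by enumerating all 36 pairs.
A + A = {-2, -1, 0, 4, 5, 7, 8, 9, 10, 13, 14, 15, 16, 17, 18, 19, 20}, so |A + A| = 17.
Step 2: Doubling constant K = |A + A|/|A| = 17/6 = 17/6 ≈ 2.8333.
Step 3: Plünnecke-Ruzsa gives |3A| ≤ K³·|A| = (2.8333)³ · 6 ≈ 136.4722.
Step 4: Compute 3A = A + A + A directly by enumerating all triples (a,b,c) ∈ A³; |3A| = 31.
Step 5: Check 31 ≤ 136.4722? Yes ✓.

K = 17/6, Plünnecke-Ruzsa bound K³|A| ≈ 136.4722, |3A| = 31, inequality holds.


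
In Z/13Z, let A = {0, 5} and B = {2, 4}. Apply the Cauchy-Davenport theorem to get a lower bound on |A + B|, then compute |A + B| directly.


Cauchy-Davenport: |A + B| ≥ min(p, |A| + |B| - 1) for A, B nonempty in Z/pZ.
|A| = 2, |B| = 2, p = 13.
CD lower bound = min(13, 2 + 2 - 1) = min(13, 3) = 3.
Compute A + B mod 13 directly:
a = 0: 0+2=2, 0+4=4
a = 5: 5+2=7, 5+4=9
A + B = {2, 4, 7, 9}, so |A + B| = 4.
Verify: 4 ≥ 3? Yes ✓.

CD lower bound = 3, actual |A + B| = 4.


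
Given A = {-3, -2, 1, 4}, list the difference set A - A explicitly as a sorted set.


A - A = {a - a' : a, a' ∈ A}.
Compute a - a' for each ordered pair (a, a'):
a = -3: -3--3=0, -3--2=-1, -3-1=-4, -3-4=-7
a = -2: -2--3=1, -2--2=0, -2-1=-3, -2-4=-6
a = 1: 1--3=4, 1--2=3, 1-1=0, 1-4=-3
a = 4: 4--3=7, 4--2=6, 4-1=3, 4-4=0
Collecting distinct values (and noting 0 appears from a-a):
A - A = {-7, -6, -4, -3, -1, 0, 1, 3, 4, 6, 7}
|A - A| = 11

A - A = {-7, -6, -4, -3, -1, 0, 1, 3, 4, 6, 7}


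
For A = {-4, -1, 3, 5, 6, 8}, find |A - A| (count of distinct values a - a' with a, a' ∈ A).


A - A = {a - a' : a, a' ∈ A}; |A| = 6.
Bounds: 2|A|-1 ≤ |A - A| ≤ |A|² - |A| + 1, i.e. 11 ≤ |A - A| ≤ 31.
Note: 0 ∈ A - A always (from a - a). The set is symmetric: if d ∈ A - A then -d ∈ A - A.
Enumerate nonzero differences d = a - a' with a > a' (then include -d):
Positive differences: {1, 2, 3, 4, 5, 6, 7, 9, 10, 12}
Full difference set: {0} ∪ (positive diffs) ∪ (negative diffs).
|A - A| = 1 + 2·10 = 21 (matches direct enumeration: 21).

|A - A| = 21


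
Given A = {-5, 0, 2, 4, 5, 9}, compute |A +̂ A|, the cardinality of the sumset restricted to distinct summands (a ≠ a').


Restricted sumset: A +̂ A = {a + a' : a ∈ A, a' ∈ A, a ≠ a'}.
Equivalently, take A + A and drop any sum 2a that is achievable ONLY as a + a for a ∈ A (i.e. sums representable only with equal summands).
Enumerate pairs (a, a') with a < a' (symmetric, so each unordered pair gives one sum; this covers all a ≠ a'):
  -5 + 0 = -5
  -5 + 2 = -3
  -5 + 4 = -1
  -5 + 5 = 0
  -5 + 9 = 4
  0 + 2 = 2
  0 + 4 = 4
  0 + 5 = 5
  0 + 9 = 9
  2 + 4 = 6
  2 + 5 = 7
  2 + 9 = 11
  4 + 5 = 9
  4 + 9 = 13
  5 + 9 = 14
Collected distinct sums: {-5, -3, -1, 0, 2, 4, 5, 6, 7, 9, 11, 13, 14}
|A +̂ A| = 13
(Reference bound: |A +̂ A| ≥ 2|A| - 3 for |A| ≥ 2, with |A| = 6 giving ≥ 9.)

|A +̂ A| = 13


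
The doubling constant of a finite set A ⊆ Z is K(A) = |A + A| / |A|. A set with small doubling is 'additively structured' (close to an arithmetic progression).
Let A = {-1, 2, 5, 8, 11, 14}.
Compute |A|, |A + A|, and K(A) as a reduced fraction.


|A| = 6.
Compute A + A by enumerating all 36 pairs.
A + A = {-2, 1, 4, 7, 10, 13, 16, 19, 22, 25, 28}, so |A + A| = 11.
K = |A + A| / |A| = 11/6 (already in lowest terms) ≈ 1.8333.
Reference: AP of size 6 gives K = 11/6 ≈ 1.8333; a fully generic set of size 6 gives K ≈ 3.5000.

|A| = 6, |A + A| = 11, K = 11/6.


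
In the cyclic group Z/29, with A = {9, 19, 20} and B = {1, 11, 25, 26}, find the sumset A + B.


Work in Z/29Z: reduce every sum a + b modulo 29.
Enumerate all 12 pairs:
a = 9: 9+1=10, 9+11=20, 9+25=5, 9+26=6
a = 19: 19+1=20, 19+11=1, 19+25=15, 19+26=16
a = 20: 20+1=21, 20+11=2, 20+25=16, 20+26=17
Distinct residues collected: {1, 2, 5, 6, 10, 15, 16, 17, 20, 21}
|A + B| = 10 (out of 29 total residues).

A + B = {1, 2, 5, 6, 10, 15, 16, 17, 20, 21}


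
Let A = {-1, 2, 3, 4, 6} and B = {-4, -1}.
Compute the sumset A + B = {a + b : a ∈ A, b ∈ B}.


A + B = {a + b : a ∈ A, b ∈ B}.
Enumerate all |A|·|B| = 5·2 = 10 pairs (a, b) and collect distinct sums.
a = -1: -1+-4=-5, -1+-1=-2
a = 2: 2+-4=-2, 2+-1=1
a = 3: 3+-4=-1, 3+-1=2
a = 4: 4+-4=0, 4+-1=3
a = 6: 6+-4=2, 6+-1=5
Collecting distinct sums: A + B = {-5, -2, -1, 0, 1, 2, 3, 5}
|A + B| = 8

A + B = {-5, -2, -1, 0, 1, 2, 3, 5}


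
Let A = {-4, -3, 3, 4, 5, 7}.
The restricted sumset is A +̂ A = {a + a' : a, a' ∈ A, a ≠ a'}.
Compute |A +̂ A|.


Restricted sumset: A +̂ A = {a + a' : a ∈ A, a' ∈ A, a ≠ a'}.
Equivalently, take A + A and drop any sum 2a that is achievable ONLY as a + a for a ∈ A (i.e. sums representable only with equal summands).
Enumerate pairs (a, a') with a < a' (symmetric, so each unordered pair gives one sum; this covers all a ≠ a'):
  -4 + -3 = -7
  -4 + 3 = -1
  -4 + 4 = 0
  -4 + 5 = 1
  -4 + 7 = 3
  -3 + 3 = 0
  -3 + 4 = 1
  -3 + 5 = 2
  -3 + 7 = 4
  3 + 4 = 7
  3 + 5 = 8
  3 + 7 = 10
  4 + 5 = 9
  4 + 7 = 11
  5 + 7 = 12
Collected distinct sums: {-7, -1, 0, 1, 2, 3, 4, 7, 8, 9, 10, 11, 12}
|A +̂ A| = 13
(Reference bound: |A +̂ A| ≥ 2|A| - 3 for |A| ≥ 2, with |A| = 6 giving ≥ 9.)

|A +̂ A| = 13


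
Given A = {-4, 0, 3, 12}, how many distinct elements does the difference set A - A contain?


A - A = {a - a' : a, a' ∈ A}; |A| = 4.
Bounds: 2|A|-1 ≤ |A - A| ≤ |A|² - |A| + 1, i.e. 7 ≤ |A - A| ≤ 13.
Note: 0 ∈ A - A always (from a - a). The set is symmetric: if d ∈ A - A then -d ∈ A - A.
Enumerate nonzero differences d = a - a' with a > a' (then include -d):
Positive differences: {3, 4, 7, 9, 12, 16}
Full difference set: {0} ∪ (positive diffs) ∪ (negative diffs).
|A - A| = 1 + 2·6 = 13 (matches direct enumeration: 13).

|A - A| = 13


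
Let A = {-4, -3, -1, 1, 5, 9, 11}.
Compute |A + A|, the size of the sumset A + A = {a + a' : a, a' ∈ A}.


A + A = {a + a' : a, a' ∈ A}; |A| = 7.
General bounds: 2|A| - 1 ≤ |A + A| ≤ |A|(|A|+1)/2, i.e. 13 ≤ |A + A| ≤ 28.
Lower bound 2|A|-1 is attained iff A is an arithmetic progression.
Enumerate sums a + a' for a ≤ a' (symmetric, so this suffices):
a = -4: -4+-4=-8, -4+-3=-7, -4+-1=-5, -4+1=-3, -4+5=1, -4+9=5, -4+11=7
a = -3: -3+-3=-6, -3+-1=-4, -3+1=-2, -3+5=2, -3+9=6, -3+11=8
a = -1: -1+-1=-2, -1+1=0, -1+5=4, -1+9=8, -1+11=10
a = 1: 1+1=2, 1+5=6, 1+9=10, 1+11=12
a = 5: 5+5=10, 5+9=14, 5+11=16
a = 9: 9+9=18, 9+11=20
a = 11: 11+11=22
Distinct sums: {-8, -7, -6, -5, -4, -3, -2, 0, 1, 2, 4, 5, 6, 7, 8, 10, 12, 14, 16, 18, 20, 22}
|A + A| = 22

|A + A| = 22


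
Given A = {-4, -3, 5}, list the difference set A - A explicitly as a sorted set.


A - A = {a - a' : a, a' ∈ A}.
Compute a - a' for each ordered pair (a, a'):
a = -4: -4--4=0, -4--3=-1, -4-5=-9
a = -3: -3--4=1, -3--3=0, -3-5=-8
a = 5: 5--4=9, 5--3=8, 5-5=0
Collecting distinct values (and noting 0 appears from a-a):
A - A = {-9, -8, -1, 0, 1, 8, 9}
|A - A| = 7

A - A = {-9, -8, -1, 0, 1, 8, 9}


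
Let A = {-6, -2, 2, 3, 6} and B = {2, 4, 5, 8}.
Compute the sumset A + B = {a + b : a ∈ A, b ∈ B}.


A + B = {a + b : a ∈ A, b ∈ B}.
Enumerate all |A|·|B| = 5·4 = 20 pairs (a, b) and collect distinct sums.
a = -6: -6+2=-4, -6+4=-2, -6+5=-1, -6+8=2
a = -2: -2+2=0, -2+4=2, -2+5=3, -2+8=6
a = 2: 2+2=4, 2+4=6, 2+5=7, 2+8=10
a = 3: 3+2=5, 3+4=7, 3+5=8, 3+8=11
a = 6: 6+2=8, 6+4=10, 6+5=11, 6+8=14
Collecting distinct sums: A + B = {-4, -2, -1, 0, 2, 3, 4, 5, 6, 7, 8, 10, 11, 14}
|A + B| = 14

A + B = {-4, -2, -1, 0, 2, 3, 4, 5, 6, 7, 8, 10, 11, 14}


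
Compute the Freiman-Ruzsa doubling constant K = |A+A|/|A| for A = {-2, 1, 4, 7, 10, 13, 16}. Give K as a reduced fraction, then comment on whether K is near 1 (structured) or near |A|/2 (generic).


|A| = 7.
Compute A + A by enumerating all 49 pairs.
A + A = {-4, -1, 2, 5, 8, 11, 14, 17, 20, 23, 26, 29, 32}, so |A + A| = 13.
K = |A + A| / |A| = 13/7 (already in lowest terms) ≈ 1.8571.
Reference: AP of size 7 gives K = 13/7 ≈ 1.8571; a fully generic set of size 7 gives K ≈ 4.0000.

|A| = 7, |A + A| = 13, K = 13/7.


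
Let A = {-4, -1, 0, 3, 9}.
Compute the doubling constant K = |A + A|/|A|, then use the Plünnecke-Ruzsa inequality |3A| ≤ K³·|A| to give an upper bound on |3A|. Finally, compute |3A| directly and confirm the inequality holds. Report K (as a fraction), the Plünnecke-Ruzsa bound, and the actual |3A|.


|A| = 5.
Step 1: Compute A + A by enumerating all 25 pairs.
A + A = {-8, -5, -4, -2, -1, 0, 2, 3, 5, 6, 8, 9, 12, 18}, so |A + A| = 14.
Step 2: Doubling constant K = |A + A|/|A| = 14/5 = 14/5 ≈ 2.8000.
Step 3: Plünnecke-Ruzsa gives |3A| ≤ K³·|A| = (2.8000)³ · 5 ≈ 109.7600.
Step 4: Compute 3A = A + A + A directly by enumerating all triples (a,b,c) ∈ A³; |3A| = 27.
Step 5: Check 27 ≤ 109.7600? Yes ✓.

K = 14/5, Plünnecke-Ruzsa bound K³|A| ≈ 109.7600, |3A| = 27, inequality holds.


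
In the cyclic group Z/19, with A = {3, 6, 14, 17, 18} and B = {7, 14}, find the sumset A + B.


Work in Z/19Z: reduce every sum a + b modulo 19.
Enumerate all 10 pairs:
a = 3: 3+7=10, 3+14=17
a = 6: 6+7=13, 6+14=1
a = 14: 14+7=2, 14+14=9
a = 17: 17+7=5, 17+14=12
a = 18: 18+7=6, 18+14=13
Distinct residues collected: {1, 2, 5, 6, 9, 10, 12, 13, 17}
|A + B| = 9 (out of 19 total residues).

A + B = {1, 2, 5, 6, 9, 10, 12, 13, 17}


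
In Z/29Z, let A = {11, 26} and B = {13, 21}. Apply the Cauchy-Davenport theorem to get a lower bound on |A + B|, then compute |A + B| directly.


Cauchy-Davenport: |A + B| ≥ min(p, |A| + |B| - 1) for A, B nonempty in Z/pZ.
|A| = 2, |B| = 2, p = 29.
CD lower bound = min(29, 2 + 2 - 1) = min(29, 3) = 3.
Compute A + B mod 29 directly:
a = 11: 11+13=24, 11+21=3
a = 26: 26+13=10, 26+21=18
A + B = {3, 10, 18, 24}, so |A + B| = 4.
Verify: 4 ≥ 3? Yes ✓.

CD lower bound = 3, actual |A + B| = 4.


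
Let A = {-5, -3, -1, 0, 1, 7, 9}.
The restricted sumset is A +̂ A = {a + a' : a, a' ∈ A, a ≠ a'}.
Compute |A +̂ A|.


Restricted sumset: A +̂ A = {a + a' : a ∈ A, a' ∈ A, a ≠ a'}.
Equivalently, take A + A and drop any sum 2a that is achievable ONLY as a + a for a ∈ A (i.e. sums representable only with equal summands).
Enumerate pairs (a, a') with a < a' (symmetric, so each unordered pair gives one sum; this covers all a ≠ a'):
  -5 + -3 = -8
  -5 + -1 = -6
  -5 + 0 = -5
  -5 + 1 = -4
  -5 + 7 = 2
  -5 + 9 = 4
  -3 + -1 = -4
  -3 + 0 = -3
  -3 + 1 = -2
  -3 + 7 = 4
  -3 + 9 = 6
  -1 + 0 = -1
  -1 + 1 = 0
  -1 + 7 = 6
  -1 + 9 = 8
  0 + 1 = 1
  0 + 7 = 7
  0 + 9 = 9
  1 + 7 = 8
  1 + 9 = 10
  7 + 9 = 16
Collected distinct sums: {-8, -6, -5, -4, -3, -2, -1, 0, 1, 2, 4, 6, 7, 8, 9, 10, 16}
|A +̂ A| = 17
(Reference bound: |A +̂ A| ≥ 2|A| - 3 for |A| ≥ 2, with |A| = 7 giving ≥ 11.)

|A +̂ A| = 17


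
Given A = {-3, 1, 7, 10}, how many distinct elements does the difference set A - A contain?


A - A = {a - a' : a, a' ∈ A}; |A| = 4.
Bounds: 2|A|-1 ≤ |A - A| ≤ |A|² - |A| + 1, i.e. 7 ≤ |A - A| ≤ 13.
Note: 0 ∈ A - A always (from a - a). The set is symmetric: if d ∈ A - A then -d ∈ A - A.
Enumerate nonzero differences d = a - a' with a > a' (then include -d):
Positive differences: {3, 4, 6, 9, 10, 13}
Full difference set: {0} ∪ (positive diffs) ∪ (negative diffs).
|A - A| = 1 + 2·6 = 13 (matches direct enumeration: 13).

|A - A| = 13


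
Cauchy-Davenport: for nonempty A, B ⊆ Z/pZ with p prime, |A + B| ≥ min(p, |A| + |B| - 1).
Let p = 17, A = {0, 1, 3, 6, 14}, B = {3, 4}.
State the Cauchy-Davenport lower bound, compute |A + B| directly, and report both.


Cauchy-Davenport: |A + B| ≥ min(p, |A| + |B| - 1) for A, B nonempty in Z/pZ.
|A| = 5, |B| = 2, p = 17.
CD lower bound = min(17, 5 + 2 - 1) = min(17, 6) = 6.
Compute A + B mod 17 directly:
a = 0: 0+3=3, 0+4=4
a = 1: 1+3=4, 1+4=5
a = 3: 3+3=6, 3+4=7
a = 6: 6+3=9, 6+4=10
a = 14: 14+3=0, 14+4=1
A + B = {0, 1, 3, 4, 5, 6, 7, 9, 10}, so |A + B| = 9.
Verify: 9 ≥ 6? Yes ✓.

CD lower bound = 6, actual |A + B| = 9.


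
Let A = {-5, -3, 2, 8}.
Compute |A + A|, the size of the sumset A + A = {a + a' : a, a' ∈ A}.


A + A = {a + a' : a, a' ∈ A}; |A| = 4.
General bounds: 2|A| - 1 ≤ |A + A| ≤ |A|(|A|+1)/2, i.e. 7 ≤ |A + A| ≤ 10.
Lower bound 2|A|-1 is attained iff A is an arithmetic progression.
Enumerate sums a + a' for a ≤ a' (symmetric, so this suffices):
a = -5: -5+-5=-10, -5+-3=-8, -5+2=-3, -5+8=3
a = -3: -3+-3=-6, -3+2=-1, -3+8=5
a = 2: 2+2=4, 2+8=10
a = 8: 8+8=16
Distinct sums: {-10, -8, -6, -3, -1, 3, 4, 5, 10, 16}
|A + A| = 10

|A + A| = 10


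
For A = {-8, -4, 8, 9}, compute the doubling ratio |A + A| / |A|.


|A| = 4.
Compute A + A by enumerating all 16 pairs.
A + A = {-16, -12, -8, 0, 1, 4, 5, 16, 17, 18}, so |A + A| = 10.
K = |A + A| / |A| = 10/4 = 5/2 ≈ 2.5000.
Reference: AP of size 4 gives K = 7/4 ≈ 1.7500; a fully generic set of size 4 gives K ≈ 2.5000.

|A| = 4, |A + A| = 10, K = 10/4 = 5/2.


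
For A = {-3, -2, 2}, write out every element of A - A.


A - A = {a - a' : a, a' ∈ A}.
Compute a - a' for each ordered pair (a, a'):
a = -3: -3--3=0, -3--2=-1, -3-2=-5
a = -2: -2--3=1, -2--2=0, -2-2=-4
a = 2: 2--3=5, 2--2=4, 2-2=0
Collecting distinct values (and noting 0 appears from a-a):
A - A = {-5, -4, -1, 0, 1, 4, 5}
|A - A| = 7

A - A = {-5, -4, -1, 0, 1, 4, 5}


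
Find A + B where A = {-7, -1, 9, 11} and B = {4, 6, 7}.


A + B = {a + b : a ∈ A, b ∈ B}.
Enumerate all |A|·|B| = 4·3 = 12 pairs (a, b) and collect distinct sums.
a = -7: -7+4=-3, -7+6=-1, -7+7=0
a = -1: -1+4=3, -1+6=5, -1+7=6
a = 9: 9+4=13, 9+6=15, 9+7=16
a = 11: 11+4=15, 11+6=17, 11+7=18
Collecting distinct sums: A + B = {-3, -1, 0, 3, 5, 6, 13, 15, 16, 17, 18}
|A + B| = 11

A + B = {-3, -1, 0, 3, 5, 6, 13, 15, 16, 17, 18}


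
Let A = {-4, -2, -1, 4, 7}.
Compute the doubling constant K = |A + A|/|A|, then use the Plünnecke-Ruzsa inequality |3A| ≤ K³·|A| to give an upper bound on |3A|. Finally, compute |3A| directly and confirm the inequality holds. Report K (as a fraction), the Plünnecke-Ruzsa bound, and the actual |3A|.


|A| = 5.
Step 1: Compute A + A by enumerating all 25 pairs.
A + A = {-8, -6, -5, -4, -3, -2, 0, 2, 3, 5, 6, 8, 11, 14}, so |A + A| = 14.
Step 2: Doubling constant K = |A + A|/|A| = 14/5 = 14/5 ≈ 2.8000.
Step 3: Plünnecke-Ruzsa gives |3A| ≤ K³·|A| = (2.8000)³ · 5 ≈ 109.7600.
Step 4: Compute 3A = A + A + A directly by enumerating all triples (a,b,c) ∈ A³; |3A| = 26.
Step 5: Check 26 ≤ 109.7600? Yes ✓.

K = 14/5, Plünnecke-Ruzsa bound K³|A| ≈ 109.7600, |3A| = 26, inequality holds.


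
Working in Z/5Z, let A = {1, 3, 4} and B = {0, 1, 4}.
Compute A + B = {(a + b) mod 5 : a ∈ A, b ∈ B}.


Work in Z/5Z: reduce every sum a + b modulo 5.
Enumerate all 9 pairs:
a = 1: 1+0=1, 1+1=2, 1+4=0
a = 3: 3+0=3, 3+1=4, 3+4=2
a = 4: 4+0=4, 4+1=0, 4+4=3
Distinct residues collected: {0, 1, 2, 3, 4}
|A + B| = 5 (out of 5 total residues).

A + B = {0, 1, 2, 3, 4}


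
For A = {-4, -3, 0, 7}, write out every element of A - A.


A - A = {a - a' : a, a' ∈ A}.
Compute a - a' for each ordered pair (a, a'):
a = -4: -4--4=0, -4--3=-1, -4-0=-4, -4-7=-11
a = -3: -3--4=1, -3--3=0, -3-0=-3, -3-7=-10
a = 0: 0--4=4, 0--3=3, 0-0=0, 0-7=-7
a = 7: 7--4=11, 7--3=10, 7-0=7, 7-7=0
Collecting distinct values (and noting 0 appears from a-a):
A - A = {-11, -10, -7, -4, -3, -1, 0, 1, 3, 4, 7, 10, 11}
|A - A| = 13

A - A = {-11, -10, -7, -4, -3, -1, 0, 1, 3, 4, 7, 10, 11}


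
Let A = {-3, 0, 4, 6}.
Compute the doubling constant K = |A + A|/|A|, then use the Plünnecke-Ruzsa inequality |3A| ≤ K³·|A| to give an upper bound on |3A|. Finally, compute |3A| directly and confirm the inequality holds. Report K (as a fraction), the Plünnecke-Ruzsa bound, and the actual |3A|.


|A| = 4.
Step 1: Compute A + A by enumerating all 16 pairs.
A + A = {-6, -3, 0, 1, 3, 4, 6, 8, 10, 12}, so |A + A| = 10.
Step 2: Doubling constant K = |A + A|/|A| = 10/4 = 10/4 ≈ 2.5000.
Step 3: Plünnecke-Ruzsa gives |3A| ≤ K³·|A| = (2.5000)³ · 4 ≈ 62.5000.
Step 4: Compute 3A = A + A + A directly by enumerating all triples (a,b,c) ∈ A³; |3A| = 18.
Step 5: Check 18 ≤ 62.5000? Yes ✓.

K = 10/4, Plünnecke-Ruzsa bound K³|A| ≈ 62.5000, |3A| = 18, inequality holds.


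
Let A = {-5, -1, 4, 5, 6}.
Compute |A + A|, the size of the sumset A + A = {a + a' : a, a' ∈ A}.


A + A = {a + a' : a, a' ∈ A}; |A| = 5.
General bounds: 2|A| - 1 ≤ |A + A| ≤ |A|(|A|+1)/2, i.e. 9 ≤ |A + A| ≤ 15.
Lower bound 2|A|-1 is attained iff A is an arithmetic progression.
Enumerate sums a + a' for a ≤ a' (symmetric, so this suffices):
a = -5: -5+-5=-10, -5+-1=-6, -5+4=-1, -5+5=0, -5+6=1
a = -1: -1+-1=-2, -1+4=3, -1+5=4, -1+6=5
a = 4: 4+4=8, 4+5=9, 4+6=10
a = 5: 5+5=10, 5+6=11
a = 6: 6+6=12
Distinct sums: {-10, -6, -2, -1, 0, 1, 3, 4, 5, 8, 9, 10, 11, 12}
|A + A| = 14

|A + A| = 14


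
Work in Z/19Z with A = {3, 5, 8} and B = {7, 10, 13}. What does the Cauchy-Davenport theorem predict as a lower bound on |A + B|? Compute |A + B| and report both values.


Cauchy-Davenport: |A + B| ≥ min(p, |A| + |B| - 1) for A, B nonempty in Z/pZ.
|A| = 3, |B| = 3, p = 19.
CD lower bound = min(19, 3 + 3 - 1) = min(19, 5) = 5.
Compute A + B mod 19 directly:
a = 3: 3+7=10, 3+10=13, 3+13=16
a = 5: 5+7=12, 5+10=15, 5+13=18
a = 8: 8+7=15, 8+10=18, 8+13=2
A + B = {2, 10, 12, 13, 15, 16, 18}, so |A + B| = 7.
Verify: 7 ≥ 5? Yes ✓.

CD lower bound = 5, actual |A + B| = 7.


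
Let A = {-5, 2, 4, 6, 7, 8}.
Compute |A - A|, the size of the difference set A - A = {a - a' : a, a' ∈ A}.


A - A = {a - a' : a, a' ∈ A}; |A| = 6.
Bounds: 2|A|-1 ≤ |A - A| ≤ |A|² - |A| + 1, i.e. 11 ≤ |A - A| ≤ 31.
Note: 0 ∈ A - A always (from a - a). The set is symmetric: if d ∈ A - A then -d ∈ A - A.
Enumerate nonzero differences d = a - a' with a > a' (then include -d):
Positive differences: {1, 2, 3, 4, 5, 6, 7, 9, 11, 12, 13}
Full difference set: {0} ∪ (positive diffs) ∪ (negative diffs).
|A - A| = 1 + 2·11 = 23 (matches direct enumeration: 23).

|A - A| = 23


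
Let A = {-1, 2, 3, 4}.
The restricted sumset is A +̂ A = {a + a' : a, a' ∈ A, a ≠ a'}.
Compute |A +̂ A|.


Restricted sumset: A +̂ A = {a + a' : a ∈ A, a' ∈ A, a ≠ a'}.
Equivalently, take A + A and drop any sum 2a that is achievable ONLY as a + a for a ∈ A (i.e. sums representable only with equal summands).
Enumerate pairs (a, a') with a < a' (symmetric, so each unordered pair gives one sum; this covers all a ≠ a'):
  -1 + 2 = 1
  -1 + 3 = 2
  -1 + 4 = 3
  2 + 3 = 5
  2 + 4 = 6
  3 + 4 = 7
Collected distinct sums: {1, 2, 3, 5, 6, 7}
|A +̂ A| = 6
(Reference bound: |A +̂ A| ≥ 2|A| - 3 for |A| ≥ 2, with |A| = 4 giving ≥ 5.)

|A +̂ A| = 6


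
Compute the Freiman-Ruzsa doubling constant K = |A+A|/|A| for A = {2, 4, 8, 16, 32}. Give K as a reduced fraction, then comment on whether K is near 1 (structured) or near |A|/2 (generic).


|A| = 5.
Compute A + A by enumerating all 25 pairs.
A + A = {4, 6, 8, 10, 12, 16, 18, 20, 24, 32, 34, 36, 40, 48, 64}, so |A + A| = 15.
K = |A + A| / |A| = 15/5 = 3/1 ≈ 3.0000.
Reference: AP of size 5 gives K = 9/5 ≈ 1.8000; a fully generic set of size 5 gives K ≈ 3.0000.

|A| = 5, |A + A| = 15, K = 15/5 = 3/1.


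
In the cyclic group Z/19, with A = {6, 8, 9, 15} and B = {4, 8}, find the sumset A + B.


Work in Z/19Z: reduce every sum a + b modulo 19.
Enumerate all 8 pairs:
a = 6: 6+4=10, 6+8=14
a = 8: 8+4=12, 8+8=16
a = 9: 9+4=13, 9+8=17
a = 15: 15+4=0, 15+8=4
Distinct residues collected: {0, 4, 10, 12, 13, 14, 16, 17}
|A + B| = 8 (out of 19 total residues).

A + B = {0, 4, 10, 12, 13, 14, 16, 17}


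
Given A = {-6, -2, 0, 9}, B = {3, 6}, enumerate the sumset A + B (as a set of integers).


A + B = {a + b : a ∈ A, b ∈ B}.
Enumerate all |A|·|B| = 4·2 = 8 pairs (a, b) and collect distinct sums.
a = -6: -6+3=-3, -6+6=0
a = -2: -2+3=1, -2+6=4
a = 0: 0+3=3, 0+6=6
a = 9: 9+3=12, 9+6=15
Collecting distinct sums: A + B = {-3, 0, 1, 3, 4, 6, 12, 15}
|A + B| = 8

A + B = {-3, 0, 1, 3, 4, 6, 12, 15}


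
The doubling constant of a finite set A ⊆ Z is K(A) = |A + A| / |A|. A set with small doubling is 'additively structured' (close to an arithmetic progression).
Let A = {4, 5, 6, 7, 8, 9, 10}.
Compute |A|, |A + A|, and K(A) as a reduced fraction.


|A| = 7.
Compute A + A by enumerating all 49 pairs.
A + A = {8, 9, 10, 11, 12, 13, 14, 15, 16, 17, 18, 19, 20}, so |A + A| = 13.
K = |A + A| / |A| = 13/7 (already in lowest terms) ≈ 1.8571.
Reference: AP of size 7 gives K = 13/7 ≈ 1.8571; a fully generic set of size 7 gives K ≈ 4.0000.

|A| = 7, |A + A| = 13, K = 13/7.


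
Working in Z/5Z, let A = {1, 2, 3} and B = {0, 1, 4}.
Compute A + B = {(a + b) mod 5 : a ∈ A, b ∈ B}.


Work in Z/5Z: reduce every sum a + b modulo 5.
Enumerate all 9 pairs:
a = 1: 1+0=1, 1+1=2, 1+4=0
a = 2: 2+0=2, 2+1=3, 2+4=1
a = 3: 3+0=3, 3+1=4, 3+4=2
Distinct residues collected: {0, 1, 2, 3, 4}
|A + B| = 5 (out of 5 total residues).

A + B = {0, 1, 2, 3, 4}


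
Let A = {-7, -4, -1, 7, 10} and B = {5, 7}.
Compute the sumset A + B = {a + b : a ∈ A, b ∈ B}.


A + B = {a + b : a ∈ A, b ∈ B}.
Enumerate all |A|·|B| = 5·2 = 10 pairs (a, b) and collect distinct sums.
a = -7: -7+5=-2, -7+7=0
a = -4: -4+5=1, -4+7=3
a = -1: -1+5=4, -1+7=6
a = 7: 7+5=12, 7+7=14
a = 10: 10+5=15, 10+7=17
Collecting distinct sums: A + B = {-2, 0, 1, 3, 4, 6, 12, 14, 15, 17}
|A + B| = 10

A + B = {-2, 0, 1, 3, 4, 6, 12, 14, 15, 17}


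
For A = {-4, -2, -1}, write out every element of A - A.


A - A = {a - a' : a, a' ∈ A}.
Compute a - a' for each ordered pair (a, a'):
a = -4: -4--4=0, -4--2=-2, -4--1=-3
a = -2: -2--4=2, -2--2=0, -2--1=-1
a = -1: -1--4=3, -1--2=1, -1--1=0
Collecting distinct values (and noting 0 appears from a-a):
A - A = {-3, -2, -1, 0, 1, 2, 3}
|A - A| = 7

A - A = {-3, -2, -1, 0, 1, 2, 3}


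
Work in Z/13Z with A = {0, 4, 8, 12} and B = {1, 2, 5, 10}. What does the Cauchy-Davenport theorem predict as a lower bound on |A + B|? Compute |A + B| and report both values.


Cauchy-Davenport: |A + B| ≥ min(p, |A| + |B| - 1) for A, B nonempty in Z/pZ.
|A| = 4, |B| = 4, p = 13.
CD lower bound = min(13, 4 + 4 - 1) = min(13, 7) = 7.
Compute A + B mod 13 directly:
a = 0: 0+1=1, 0+2=2, 0+5=5, 0+10=10
a = 4: 4+1=5, 4+2=6, 4+5=9, 4+10=1
a = 8: 8+1=9, 8+2=10, 8+5=0, 8+10=5
a = 12: 12+1=0, 12+2=1, 12+5=4, 12+10=9
A + B = {0, 1, 2, 4, 5, 6, 9, 10}, so |A + B| = 8.
Verify: 8 ≥ 7? Yes ✓.

CD lower bound = 7, actual |A + B| = 8.


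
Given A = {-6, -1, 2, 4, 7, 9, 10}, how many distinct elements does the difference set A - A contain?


A - A = {a - a' : a, a' ∈ A}; |A| = 7.
Bounds: 2|A|-1 ≤ |A - A| ≤ |A|² - |A| + 1, i.e. 13 ≤ |A - A| ≤ 43.
Note: 0 ∈ A - A always (from a - a). The set is symmetric: if d ∈ A - A then -d ∈ A - A.
Enumerate nonzero differences d = a - a' with a > a' (then include -d):
Positive differences: {1, 2, 3, 5, 6, 7, 8, 10, 11, 13, 15, 16}
Full difference set: {0} ∪ (positive diffs) ∪ (negative diffs).
|A - A| = 1 + 2·12 = 25 (matches direct enumeration: 25).

|A - A| = 25


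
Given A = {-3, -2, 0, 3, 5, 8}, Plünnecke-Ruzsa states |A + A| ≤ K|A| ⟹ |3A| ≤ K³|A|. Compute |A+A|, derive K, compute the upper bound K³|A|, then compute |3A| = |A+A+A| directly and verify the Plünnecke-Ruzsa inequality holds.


|A| = 6.
Step 1: Compute A + A by enumerating all 36 pairs.
A + A = {-6, -5, -4, -3, -2, 0, 1, 2, 3, 5, 6, 8, 10, 11, 13, 16}, so |A + A| = 16.
Step 2: Doubling constant K = |A + A|/|A| = 16/6 = 16/6 ≈ 2.6667.
Step 3: Plünnecke-Ruzsa gives |3A| ≤ K³·|A| = (2.6667)³ · 6 ≈ 113.7778.
Step 4: Compute 3A = A + A + A directly by enumerating all triples (a,b,c) ∈ A³; |3A| = 29.
Step 5: Check 29 ≤ 113.7778? Yes ✓.

K = 16/6, Plünnecke-Ruzsa bound K³|A| ≈ 113.7778, |3A| = 29, inequality holds.


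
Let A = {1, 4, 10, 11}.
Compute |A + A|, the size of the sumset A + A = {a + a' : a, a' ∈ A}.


A + A = {a + a' : a, a' ∈ A}; |A| = 4.
General bounds: 2|A| - 1 ≤ |A + A| ≤ |A|(|A|+1)/2, i.e. 7 ≤ |A + A| ≤ 10.
Lower bound 2|A|-1 is attained iff A is an arithmetic progression.
Enumerate sums a + a' for a ≤ a' (symmetric, so this suffices):
a = 1: 1+1=2, 1+4=5, 1+10=11, 1+11=12
a = 4: 4+4=8, 4+10=14, 4+11=15
a = 10: 10+10=20, 10+11=21
a = 11: 11+11=22
Distinct sums: {2, 5, 8, 11, 12, 14, 15, 20, 21, 22}
|A + A| = 10

|A + A| = 10


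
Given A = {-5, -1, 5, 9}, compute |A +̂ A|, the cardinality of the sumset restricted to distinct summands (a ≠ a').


Restricted sumset: A +̂ A = {a + a' : a ∈ A, a' ∈ A, a ≠ a'}.
Equivalently, take A + A and drop any sum 2a that is achievable ONLY as a + a for a ∈ A (i.e. sums representable only with equal summands).
Enumerate pairs (a, a') with a < a' (symmetric, so each unordered pair gives one sum; this covers all a ≠ a'):
  -5 + -1 = -6
  -5 + 5 = 0
  -5 + 9 = 4
  -1 + 5 = 4
  -1 + 9 = 8
  5 + 9 = 14
Collected distinct sums: {-6, 0, 4, 8, 14}
|A +̂ A| = 5
(Reference bound: |A +̂ A| ≥ 2|A| - 3 for |A| ≥ 2, with |A| = 4 giving ≥ 5.)

|A +̂ A| = 5


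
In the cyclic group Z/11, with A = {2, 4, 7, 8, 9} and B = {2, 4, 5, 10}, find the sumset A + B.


Work in Z/11Z: reduce every sum a + b modulo 11.
Enumerate all 20 pairs:
a = 2: 2+2=4, 2+4=6, 2+5=7, 2+10=1
a = 4: 4+2=6, 4+4=8, 4+5=9, 4+10=3
a = 7: 7+2=9, 7+4=0, 7+5=1, 7+10=6
a = 8: 8+2=10, 8+4=1, 8+5=2, 8+10=7
a = 9: 9+2=0, 9+4=2, 9+5=3, 9+10=8
Distinct residues collected: {0, 1, 2, 3, 4, 6, 7, 8, 9, 10}
|A + B| = 10 (out of 11 total residues).

A + B = {0, 1, 2, 3, 4, 6, 7, 8, 9, 10}


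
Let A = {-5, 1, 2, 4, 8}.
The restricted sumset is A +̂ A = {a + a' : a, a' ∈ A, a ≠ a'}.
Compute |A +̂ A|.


Restricted sumset: A +̂ A = {a + a' : a ∈ A, a' ∈ A, a ≠ a'}.
Equivalently, take A + A and drop any sum 2a that is achievable ONLY as a + a for a ∈ A (i.e. sums representable only with equal summands).
Enumerate pairs (a, a') with a < a' (symmetric, so each unordered pair gives one sum; this covers all a ≠ a'):
  -5 + 1 = -4
  -5 + 2 = -3
  -5 + 4 = -1
  -5 + 8 = 3
  1 + 2 = 3
  1 + 4 = 5
  1 + 8 = 9
  2 + 4 = 6
  2 + 8 = 10
  4 + 8 = 12
Collected distinct sums: {-4, -3, -1, 3, 5, 6, 9, 10, 12}
|A +̂ A| = 9
(Reference bound: |A +̂ A| ≥ 2|A| - 3 for |A| ≥ 2, with |A| = 5 giving ≥ 7.)

|A +̂ A| = 9


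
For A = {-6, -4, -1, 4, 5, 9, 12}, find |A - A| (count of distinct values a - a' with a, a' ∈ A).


A - A = {a - a' : a, a' ∈ A}; |A| = 7.
Bounds: 2|A|-1 ≤ |A - A| ≤ |A|² - |A| + 1, i.e. 13 ≤ |A - A| ≤ 43.
Note: 0 ∈ A - A always (from a - a). The set is symmetric: if d ∈ A - A then -d ∈ A - A.
Enumerate nonzero differences d = a - a' with a > a' (then include -d):
Positive differences: {1, 2, 3, 4, 5, 6, 7, 8, 9, 10, 11, 13, 15, 16, 18}
Full difference set: {0} ∪ (positive diffs) ∪ (negative diffs).
|A - A| = 1 + 2·15 = 31 (matches direct enumeration: 31).

|A - A| = 31
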